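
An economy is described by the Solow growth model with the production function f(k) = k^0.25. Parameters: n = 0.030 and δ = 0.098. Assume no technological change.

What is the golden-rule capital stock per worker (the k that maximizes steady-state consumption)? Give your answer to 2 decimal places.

k_gold ≈ 2.44

The golden rule sets f'(k) = n + δ, i.e. α·k^(α−1) = n + δ.
So k^(1−α) = α / (n + δ) = 0.25 / 0.128 = 1.9531.
k_gold = 1.9531^(1/0.75) ≈ 2.4414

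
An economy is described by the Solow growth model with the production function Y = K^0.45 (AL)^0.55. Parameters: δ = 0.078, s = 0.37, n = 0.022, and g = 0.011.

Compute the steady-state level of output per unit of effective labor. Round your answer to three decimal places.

At the steady state, Δk = 0, so s·k^α = (n + g + δ)·k.
Rearranging, k^(1−α) = s / (n + g + δ).
k^0.55 = 0.37 / (0.022 + 0.011 + 0.078) = 0.37 / 0.111 = 3.3333
k* = 3.3333^(1/0.55) ≈ 8.9265
y* = (k*)^α = 8.9265^0.45 ≈ 2.6780

y* = 2.678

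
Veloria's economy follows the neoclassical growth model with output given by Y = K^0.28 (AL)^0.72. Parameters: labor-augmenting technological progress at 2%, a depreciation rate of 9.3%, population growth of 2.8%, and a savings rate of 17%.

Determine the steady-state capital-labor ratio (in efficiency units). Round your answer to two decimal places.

Steady state requires s·f(k) = (n + g + δ)·k, i.e. s·k^α = (n + g + δ)·k.
Dividing both sides by k: k^(1−α) = s / (n + g + δ).
k^0.72 = 0.17 / (0.028 + 0.020 + 0.093) = 0.17 / 0.141 = 1.2057
k* = 1.2057^(1/0.72) ≈ 1.2967

k* ≈ 1.30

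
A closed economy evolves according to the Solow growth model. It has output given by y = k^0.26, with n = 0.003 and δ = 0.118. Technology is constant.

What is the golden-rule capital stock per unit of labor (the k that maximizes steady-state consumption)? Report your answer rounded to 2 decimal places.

The golden rule sets f'(k) = n + δ, i.e. α·k^(α−1) = n + δ.
So k^(1−α) = α / (n + δ) = 0.26 / 0.121 = 2.1488.
k_gold = 2.1488^(1/0.74) ≈ 2.8113

k_gold ≈ 2.81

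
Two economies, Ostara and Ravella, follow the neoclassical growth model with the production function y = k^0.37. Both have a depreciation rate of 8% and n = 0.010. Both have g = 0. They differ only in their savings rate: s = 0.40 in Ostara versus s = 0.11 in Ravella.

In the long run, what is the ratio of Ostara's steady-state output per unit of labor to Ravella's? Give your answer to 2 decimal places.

ratio ≈ 2.13

Steady-state y* = [s/(n + δ)]^(α/(1−α)), so the ratio is [ (s_O/(n + δ)_O) / (s_R/(n + δ)_R) ]^0.5873.
s_O/(n + δ)_O = 0.40/0.090 = 4.4444; s_R/(n + δ)_R = 0.11/0.090 = 1.2222.
Ratio = (4.4444/1.2222)^0.5873 = 3.6364^0.5873 ≈ 2.1344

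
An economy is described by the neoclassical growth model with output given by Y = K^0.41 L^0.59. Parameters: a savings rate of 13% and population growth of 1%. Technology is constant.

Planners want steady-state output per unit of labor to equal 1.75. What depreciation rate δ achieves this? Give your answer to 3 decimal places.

Steady state requires s·f(k) = (n + δ)·k, i.e. s·k^α = (n + δ)·k.
Since y* = [s/(n + δ)]^(α/(1−α)), we have s/(n + δ) = (y*)^((1−α)/α) = 1.75^1.439 = 2.2373.
Therefore n + δ = s / 2.2373 = 0.13 / 2.2373 = 0.0581, so δ = 0.0581 − 0.010 = 0.0481.

δ ≈ 0.048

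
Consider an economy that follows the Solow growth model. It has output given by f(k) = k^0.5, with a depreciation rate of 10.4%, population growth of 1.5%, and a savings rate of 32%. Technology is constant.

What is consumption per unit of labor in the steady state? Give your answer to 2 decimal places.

At the steady state, Δk = 0, so s·k^α = (n + δ)·k.
Dividing both sides by k: k^(1−α) = s / (n + δ).
k^0.5 = 0.32 / (0.015 + 0.104) = 0.32 / 0.119 = 2.6891
k* = 2.6891^(1/0.5) ≈ 7.2313
y* = (k*)^α = 7.2313^0.5 ≈ 2.6891
c* = (1 − s)·y* = (1 − 0.32) × 2.6891 ≈ 1.8286

c* = 1.83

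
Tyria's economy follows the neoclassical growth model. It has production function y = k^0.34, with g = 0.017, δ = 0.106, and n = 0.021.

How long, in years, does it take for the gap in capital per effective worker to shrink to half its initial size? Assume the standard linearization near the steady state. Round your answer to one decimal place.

Near the steady state the convergence rate is λ = (1 − α)(n + g + δ).
λ = (1 − 0.34) × 0.144 = 0.66 × 0.144 = 0.09504
Half-life = ln 2 / λ = 0.6931 / 0.09504 ≈ 7.29 years

half-life ≈ 7.3 years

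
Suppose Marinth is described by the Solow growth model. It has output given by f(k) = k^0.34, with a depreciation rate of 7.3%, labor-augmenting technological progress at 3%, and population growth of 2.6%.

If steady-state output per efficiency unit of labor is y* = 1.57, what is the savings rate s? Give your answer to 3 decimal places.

s ≈ 0.310

At the steady state, Δk = 0, so s·k^α = (n + g + δ)·k.
Since y* = [s/(n + g + δ)]^(α/(1−α)), we have s/(n + g + δ) = (y*)^((1−α)/α) = 1.57^1.9412 = 2.4004.
Therefore s = 2.4004 × (n + g + δ) = 2.4004 × 0.129 = 0.3097.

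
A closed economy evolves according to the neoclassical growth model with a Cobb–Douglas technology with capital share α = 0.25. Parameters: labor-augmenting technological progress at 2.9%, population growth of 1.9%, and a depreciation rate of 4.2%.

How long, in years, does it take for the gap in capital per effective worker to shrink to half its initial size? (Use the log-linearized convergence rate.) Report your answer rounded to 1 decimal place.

t_½ ≈ 10.3 years

Near the steady state the convergence rate is λ = (1 − α)(n + g + δ).
λ = (1 − 0.25) × 0.090 = 0.75 × 0.090 = 0.0675
Half-life = ln 2 / λ = 0.6931 / 0.0675 ≈ 10.27 years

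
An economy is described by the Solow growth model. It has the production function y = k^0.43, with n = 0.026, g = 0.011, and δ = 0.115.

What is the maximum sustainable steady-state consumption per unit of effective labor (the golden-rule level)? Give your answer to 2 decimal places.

c_gold ≈ 1.25

At the golden rule, f'(k) = n + g + δ, so α·k^(α−1) = n + g + δ and k_gold = (α/(n + g + δ))^(1/(1−α)).
k_gold = (0.43/0.152)^(1/0.57) = 2.8289^1.7544 ≈ 6.1989
c_gold = f(k_gold) − (n + g + δ)·k_gold = 2.1913 − 0.152×6.1989 ≈ 1.2491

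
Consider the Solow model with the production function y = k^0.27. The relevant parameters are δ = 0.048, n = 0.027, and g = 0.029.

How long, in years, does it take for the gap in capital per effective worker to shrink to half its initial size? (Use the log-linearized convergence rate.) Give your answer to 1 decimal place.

Near the steady state the convergence rate is λ = (1 − α)(n + g + δ).
λ = (1 − 0.27) × 0.104 = 0.73 × 0.104 = 0.07592
Half-life = ln 2 / λ = 0.6931 / 0.07592 ≈ 9.13 years

t_½ ≈ 9.1 years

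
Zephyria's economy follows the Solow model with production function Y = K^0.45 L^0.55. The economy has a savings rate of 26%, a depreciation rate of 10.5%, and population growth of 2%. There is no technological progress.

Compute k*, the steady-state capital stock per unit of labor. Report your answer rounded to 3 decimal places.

k* ≈ 3.787

At the steady state, Δk = 0, so s·k^α = (n + δ)·k.
Rearranging, k^(1−α) = s / (n + δ).
k^0.55 = 0.26 / (0.020 + 0.105) = 0.26 / 0.125 = 2.0800
k* = 2.0800^(1/0.55) ≈ 3.7870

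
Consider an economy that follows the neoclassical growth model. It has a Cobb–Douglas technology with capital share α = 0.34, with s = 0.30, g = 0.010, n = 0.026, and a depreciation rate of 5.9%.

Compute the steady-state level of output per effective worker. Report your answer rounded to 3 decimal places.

In steady state, investment equals break-even investment: s·k^α = (n + g + δ)·k.
Rearranging, k^(1−α) = s / (n + g + δ).
k^0.66 = 0.30 / (0.026 + 0.010 + 0.059) = 0.30 / 0.095 = 3.1579
k* = 3.1579^(1/0.66) ≈ 5.7104
y* = (k*)^α = 5.7104^0.34 ≈ 1.8083

y* ≈ 1.808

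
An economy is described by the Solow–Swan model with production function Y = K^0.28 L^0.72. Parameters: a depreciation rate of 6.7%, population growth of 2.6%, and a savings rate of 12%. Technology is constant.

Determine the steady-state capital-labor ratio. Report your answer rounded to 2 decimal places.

k* ≈ 1.42

In steady state, investment equals break-even investment: s·k^α = (n + δ)·k.
Dividing both sides by k: k^(1−α) = s / (n + δ).
k^0.72 = 0.12 / (0.026 + 0.067) = 0.12 / 0.093 = 1.2903
k* = 1.2903^(1/0.72) ≈ 1.4247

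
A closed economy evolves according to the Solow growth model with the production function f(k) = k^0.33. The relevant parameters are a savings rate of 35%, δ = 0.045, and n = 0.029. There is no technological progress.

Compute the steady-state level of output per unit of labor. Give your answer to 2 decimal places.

At the steady state, Δk = 0, so s·k^α = (n + δ)·k.
Dividing both sides by k: k^(1−α) = s / (n + δ).
k^0.67 = 0.35 / (0.029 + 0.045) = 0.35 / 0.074 = 4.7297
k* = 4.7297^(1/0.67) ≈ 10.1675
y* = (k*)^α = 10.1675^0.33 ≈ 2.1497

y* ≈ 2.15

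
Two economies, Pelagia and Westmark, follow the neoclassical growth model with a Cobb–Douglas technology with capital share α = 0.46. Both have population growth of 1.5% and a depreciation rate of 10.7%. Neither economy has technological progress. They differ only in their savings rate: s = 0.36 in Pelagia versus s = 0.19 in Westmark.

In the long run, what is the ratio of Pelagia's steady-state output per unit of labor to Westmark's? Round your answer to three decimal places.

Steady-state y* = [s/(n + δ)]^(α/(1−α)), so the ratio is [ (s_P/(n + δ)_P) / (s_W/(n + δ)_W) ]^0.8519.
s_P/(n + δ)_P = 0.36/0.122 = 2.9508; s_W/(n + δ)_W = 0.19/0.122 = 1.5574.
Ratio = (2.9508/1.5574)^0.8519 = 1.8947^0.8519 ≈ 1.7236

y*_P / y*_W ≈ 1.724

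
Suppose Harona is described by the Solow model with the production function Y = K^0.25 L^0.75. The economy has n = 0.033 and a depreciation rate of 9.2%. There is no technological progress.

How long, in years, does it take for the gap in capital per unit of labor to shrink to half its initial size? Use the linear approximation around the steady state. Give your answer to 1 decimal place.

Near the steady state the convergence rate is λ = (1 − α)(n + δ).
λ = (1 − 0.25) × 0.125 = 0.75 × 0.125 = 0.09375
Half-life = ln 2 / λ = 0.6931 / 0.09375 ≈ 7.39 years

t_½ ≈ 7.4 years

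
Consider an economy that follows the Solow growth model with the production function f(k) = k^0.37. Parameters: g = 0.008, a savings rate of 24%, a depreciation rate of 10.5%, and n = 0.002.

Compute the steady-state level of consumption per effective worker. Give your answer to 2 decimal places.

At the steady state, Δk = 0, so s·k^α = (n + g + δ)·k.
Rearranging, k^(1−α) = s / (n + g + δ).
k^0.63 = 0.24 / (0.002 + 0.008 + 0.105) = 0.24 / 0.115 = 2.0870
k* = 2.0870^(1/0.63) ≈ 3.2150
y* = (k*)^α = 3.2150^0.37 ≈ 1.5405
c* = (1 − s)·y* = (1 − 0.24) × 1.5405 ≈ 1.1708

c* = 1.17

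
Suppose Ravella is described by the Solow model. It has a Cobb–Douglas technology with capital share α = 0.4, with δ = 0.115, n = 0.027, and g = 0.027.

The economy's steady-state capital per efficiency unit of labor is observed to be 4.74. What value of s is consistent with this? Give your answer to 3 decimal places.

Steady state requires s·f(k) = (n + g + δ)·k, i.e. s·k^α = (n + g + δ)·k.
So s / (n + g + δ) = (k*)^(1−α) = 4.74^0.6 = 2.5437.
Therefore s = 2.5437 × (n + g + δ) = 2.5437 × 0.169 = 0.4299.

s ≈ 0.430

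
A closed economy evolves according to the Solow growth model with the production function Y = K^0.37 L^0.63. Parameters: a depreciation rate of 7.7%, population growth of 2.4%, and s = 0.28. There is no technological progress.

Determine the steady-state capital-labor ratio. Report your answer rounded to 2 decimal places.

k* = 5.05

In steady state, investment equals break-even investment: s·k^α = (n + δ)·k.
Rearranging, k^(1−α) = s / (n + δ).
k^0.63 = 0.28 / (0.024 + 0.077) = 0.28 / 0.101 = 2.7723
k* = 2.7723^(1/0.63) ≈ 5.0457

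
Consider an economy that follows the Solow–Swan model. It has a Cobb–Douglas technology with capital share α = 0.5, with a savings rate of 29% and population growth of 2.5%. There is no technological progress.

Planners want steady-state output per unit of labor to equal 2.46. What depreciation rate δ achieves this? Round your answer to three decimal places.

Steady state requires s·f(k) = (n + δ)·k, i.e. s·k^α = (n + δ)·k.
Since y* = [s/(n + δ)]^(α/(1−α)), we have s/(n + δ) = (y*)^((1−α)/α) = 2.46^1 = 2.4600.
Therefore n + δ = s / 2.4600 = 0.29 / 2.4600 = 0.1179, so δ = 0.1179 − 0.025 = 0.0929.

δ ≈ 0.093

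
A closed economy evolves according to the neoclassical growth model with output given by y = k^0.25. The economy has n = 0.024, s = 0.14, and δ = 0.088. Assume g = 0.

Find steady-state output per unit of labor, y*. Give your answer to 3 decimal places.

y* = 1.077

In steady state, investment equals break-even investment: s·k^α = (n + δ)·k.
Rearranging, k^(1−α) = s / (n + δ).
k^0.75 = 0.14 / (0.024 + 0.088) = 0.14 / 0.112 = 1.2500
k* = 1.2500^(1/0.75) ≈ 1.3465
y* = (k*)^α = 1.3465^0.25 ≈ 1.0772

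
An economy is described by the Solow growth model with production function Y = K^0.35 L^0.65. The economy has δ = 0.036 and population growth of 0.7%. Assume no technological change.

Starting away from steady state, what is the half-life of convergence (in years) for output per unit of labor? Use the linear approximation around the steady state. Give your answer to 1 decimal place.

t_½ ≈ 24.8 years

Near the steady state the convergence rate is λ = (1 − α)(n + δ).
λ = (1 − 0.35) × 0.043 = 0.65 × 0.043 = 0.02795
Half-life = ln 2 / λ = 0.6931 / 0.02795 ≈ 24.80 years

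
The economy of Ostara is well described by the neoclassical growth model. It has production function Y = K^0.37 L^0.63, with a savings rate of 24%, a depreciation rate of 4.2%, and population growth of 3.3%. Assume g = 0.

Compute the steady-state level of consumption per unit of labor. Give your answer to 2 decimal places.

In steady state, investment equals break-even investment: s·k^α = (n + δ)·k.
Rearranging, k^(1−α) = s / (n + δ).
k^0.63 = 0.24 / (0.033 + 0.042) = 0.24 / 0.075 = 3.2000
k* = 3.2000^(1/0.63) ≈ 6.3361
y* = (k*)^α = 6.3361^0.37 ≈ 1.9800
c* = (1 − s)·y* = (1 − 0.24) × 1.9800 ≈ 1.5048

c* ≈ 1.50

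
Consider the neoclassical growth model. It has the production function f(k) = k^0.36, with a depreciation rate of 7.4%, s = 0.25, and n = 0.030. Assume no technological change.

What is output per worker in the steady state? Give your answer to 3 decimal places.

y* = 1.638

In steady state, investment equals break-even investment: s·k^α = (n + δ)·k.
Dividing both sides by k: k^(1−α) = s / (n + δ).
k^0.64 = 0.25 / (0.030 + 0.074) = 0.25 / 0.104 = 2.4038
k* = 2.4038^(1/0.64) ≈ 3.9369
y* = (k*)^α = 3.9369^0.36 ≈ 1.6378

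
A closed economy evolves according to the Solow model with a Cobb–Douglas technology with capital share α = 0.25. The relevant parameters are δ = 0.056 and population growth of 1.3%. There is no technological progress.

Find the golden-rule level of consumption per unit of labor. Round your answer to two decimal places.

At the golden rule, f'(k) = n + δ, so α·k^(α−1) = n + δ and k_gold = (α/(n + δ))^(1/(1−α)).
k_gold = (0.25/0.069)^(1/0.75) = 3.6232^1.3333 ≈ 5.5646
c_gold = f(k_gold) − (n + δ)·k_gold = 1.5359 − 0.069×5.5646 ≈ 1.1519

c_gold ≈ 1.15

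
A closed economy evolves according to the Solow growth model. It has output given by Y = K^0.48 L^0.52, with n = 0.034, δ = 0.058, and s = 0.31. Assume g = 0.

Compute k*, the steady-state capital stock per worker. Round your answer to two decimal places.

k* ≈ 10.34

At the steady state, Δk = 0, so s·k^α = (n + δ)·k.
Dividing both sides by k: k^(1−α) = s / (n + δ).
k^0.52 = 0.31 / (0.034 + 0.058) = 0.31 / 0.092 = 3.3696
k* = 3.3696^(1/0.52) ≈ 10.3413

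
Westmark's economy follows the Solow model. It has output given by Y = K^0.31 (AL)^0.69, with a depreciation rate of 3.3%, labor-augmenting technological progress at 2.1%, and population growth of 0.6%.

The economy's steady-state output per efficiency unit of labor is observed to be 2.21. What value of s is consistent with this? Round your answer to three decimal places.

At the steady state, Δk = 0, so s·k^α = (n + g + δ)·k.
Since y* = [s/(n + g + δ)]^(α/(1−α)), we have s/(n + g + δ) = (y*)^((1−α)/α) = 2.21^2.2258 = 5.8418.
Therefore s = 5.8418 × (n + g + δ) = 5.8418 × 0.060 = 0.3505.

s ≈ 0.351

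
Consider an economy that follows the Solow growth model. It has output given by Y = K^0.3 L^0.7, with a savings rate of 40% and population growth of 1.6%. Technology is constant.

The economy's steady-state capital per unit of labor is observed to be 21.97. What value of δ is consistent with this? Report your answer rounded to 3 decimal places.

In steady state, investment equals break-even investment: s·k^α = (n + δ)·k.
So s / (n + δ) = (k*)^(1−α) = 21.97^0.7 = 8.6952.
Therefore n + δ = s / 8.6952 = 0.40 / 8.6952 = 0.0460, so δ = 0.0460 − 0.016 = 0.0300.

δ ≈ 0.030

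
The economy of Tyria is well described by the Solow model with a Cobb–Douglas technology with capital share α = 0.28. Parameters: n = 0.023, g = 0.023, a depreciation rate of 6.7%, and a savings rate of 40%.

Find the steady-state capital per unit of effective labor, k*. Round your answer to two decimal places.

k* = 5.79

In steady state, investment equals break-even investment: s·k^α = (n + g + δ)·k.
Rearranging, k^(1−α) = s / (n + g + δ).
k^0.72 = 0.40 / (0.023 + 0.023 + 0.067) = 0.40 / 0.113 = 3.5398
k* = 3.5398^(1/0.72) ≈ 5.7872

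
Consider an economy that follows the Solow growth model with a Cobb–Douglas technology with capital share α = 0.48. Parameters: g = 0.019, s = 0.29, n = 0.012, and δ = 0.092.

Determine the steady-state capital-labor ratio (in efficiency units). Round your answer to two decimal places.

At the steady state, Δk = 0, so s·k^α = (n + g + δ)·k.
Dividing both sides by k: k^(1−α) = s / (n + g + δ).
k^0.52 = 0.29 / (0.012 + 0.019 + 0.092) = 0.29 / 0.123 = 2.3577
k* = 2.3577^(1/0.52) ≈ 5.2038

k* = 5.20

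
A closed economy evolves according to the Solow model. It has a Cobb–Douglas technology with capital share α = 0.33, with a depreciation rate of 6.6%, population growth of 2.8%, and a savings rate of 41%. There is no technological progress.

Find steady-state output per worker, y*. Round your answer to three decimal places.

y* = 2.066

At the steady state, Δk = 0, so s·k^α = (n + δ)·k.
Rearranging, k^(1−α) = s / (n + δ).
k^0.67 = 0.41 / (0.028 + 0.066) = 0.41 / 0.094 = 4.3617
k* = 4.3617^(1/0.67) ≈ 9.0097
y* = (k*)^α = 9.0097^0.33 ≈ 2.0656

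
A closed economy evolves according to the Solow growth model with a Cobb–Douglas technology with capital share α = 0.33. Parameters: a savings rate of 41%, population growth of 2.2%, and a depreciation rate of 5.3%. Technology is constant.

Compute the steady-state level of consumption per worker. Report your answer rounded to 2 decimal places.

c* = 1.36

At the steady state, Δk = 0, so s·k^α = (n + δ)·k.
Dividing both sides by k: k^(1−α) = s / (n + δ).
k^0.67 = 0.41 / (0.022 + 0.053) = 0.41 / 0.075 = 5.4667
k* = 5.4667^(1/0.67) ≈ 12.6207
y* = (k*)^α = 12.6207^0.33 ≈ 2.3086
c* = (1 − s)·y* = (1 − 0.41) × 2.3086 ≈ 1.3621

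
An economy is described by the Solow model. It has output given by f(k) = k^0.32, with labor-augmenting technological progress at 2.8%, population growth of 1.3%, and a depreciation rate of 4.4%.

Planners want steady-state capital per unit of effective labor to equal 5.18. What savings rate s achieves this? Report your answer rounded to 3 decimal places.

s ≈ 0.260

At the steady state, Δk = 0, so s·k^α = (n + g + δ)·k.
So s / (n + g + δ) = (k*)^(1−α) = 5.18^0.68 = 3.0602.
Therefore s = 3.0602 × (n + g + δ) = 3.0602 × 0.085 = 0.2601.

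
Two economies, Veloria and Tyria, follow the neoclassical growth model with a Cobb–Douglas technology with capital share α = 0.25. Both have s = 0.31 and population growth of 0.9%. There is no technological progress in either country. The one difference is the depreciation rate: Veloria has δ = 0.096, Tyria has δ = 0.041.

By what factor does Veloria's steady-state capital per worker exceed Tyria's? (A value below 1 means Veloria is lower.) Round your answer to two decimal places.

Steady-state k* = [s/(n + δ)]^(1/(1−α)), so the ratio is [ (s_V/(n + δ)_V) / (s_T/(n + δ)_T) ]^1.3333.
s_V/(n + δ)_V = 0.31/0.105 = 2.9524; s_T/(n + δ)_T = 0.31/0.050 = 6.2000.
Ratio = (2.9524/6.2000)^1.3333 = 0.4762^1.3333 ≈ 0.3719

k*_V / k*_T ≈ 0.37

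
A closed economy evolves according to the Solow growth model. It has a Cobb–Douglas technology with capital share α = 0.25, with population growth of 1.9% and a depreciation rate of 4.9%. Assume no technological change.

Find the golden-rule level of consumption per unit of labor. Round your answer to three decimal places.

At the golden rule, f'(k) = n + δ, so α·k^(α−1) = n + δ and k_gold = (α/(n + δ))^(1/(1−α)).
k_gold = (0.25/0.068)^(1/0.75) = 3.6765^1.3333 ≈ 5.6741
c_gold = f(k_gold) − (n + δ)·k_gold = 1.5434 − 0.068×5.6741 ≈ 1.1576

c_gold ≈ 1.158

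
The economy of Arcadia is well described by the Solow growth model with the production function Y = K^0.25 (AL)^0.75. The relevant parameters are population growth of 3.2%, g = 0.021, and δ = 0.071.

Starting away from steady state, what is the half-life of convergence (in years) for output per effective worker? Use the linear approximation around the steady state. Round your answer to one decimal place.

Near the steady state the convergence rate is λ = (1 − α)(n + g + δ).
λ = (1 − 0.25) × 0.124 = 0.75 × 0.124 = 0.0930
Half-life = ln 2 / λ = 0.6931 / 0.0930 ≈ 7.45 years

half-life ≈ 7.5 years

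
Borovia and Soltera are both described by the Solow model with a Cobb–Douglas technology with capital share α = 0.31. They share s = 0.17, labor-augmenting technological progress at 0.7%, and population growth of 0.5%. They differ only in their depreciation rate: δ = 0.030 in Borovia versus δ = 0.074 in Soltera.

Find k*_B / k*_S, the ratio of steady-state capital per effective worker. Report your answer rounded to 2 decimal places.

Steady-state k* = [s/(n + g + δ)]^(1/(1−α)), so the ratio is [ (s_B/(n + g + δ)_B) / (s_S/(n + g + δ)_S) ]^1.4493.
s_B/(n + g + δ)_B = 0.17/0.042 = 4.0476; s_S/(n + g + δ)_S = 0.17/0.086 = 1.9767.
Ratio = (4.0476/1.9767)^1.4493 = 2.0477^1.4493 ≈ 2.8256

ratio ≈ 2.83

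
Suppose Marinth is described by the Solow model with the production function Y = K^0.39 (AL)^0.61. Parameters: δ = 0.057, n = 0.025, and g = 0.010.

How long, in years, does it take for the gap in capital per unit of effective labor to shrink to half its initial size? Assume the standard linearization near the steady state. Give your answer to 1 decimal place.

Near the steady state the convergence rate is λ = (1 − α)(n + g + δ).
λ = (1 − 0.39) × 0.092 = 0.61 × 0.092 = 0.05612
Half-life = ln 2 / λ = 0.6931 / 0.05612 ≈ 12.35 years

half-life ≈ 12.4 years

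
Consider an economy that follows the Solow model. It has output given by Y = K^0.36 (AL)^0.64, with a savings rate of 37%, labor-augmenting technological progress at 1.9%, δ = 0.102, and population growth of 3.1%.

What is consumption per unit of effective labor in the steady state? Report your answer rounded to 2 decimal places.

c* = 1.04

At the steady state, Δk = 0, so s·k^α = (n + g + δ)·k.
Dividing both sides by k: k^(1−α) = s / (n + g + δ).
k^0.64 = 0.37 / (0.031 + 0.019 + 0.102) = 0.37 / 0.152 = 2.4342
k* = 2.4342^(1/0.64) ≈ 4.0150
y* = (k*)^α = 4.0150^0.36 ≈ 1.6494
c* = (1 − s)·y* = (1 − 0.37) × 1.6494 ≈ 1.0391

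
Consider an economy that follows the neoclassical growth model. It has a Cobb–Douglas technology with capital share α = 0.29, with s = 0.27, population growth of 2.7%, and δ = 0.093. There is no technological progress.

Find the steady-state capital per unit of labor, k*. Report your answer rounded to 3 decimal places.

k* ≈ 3.134

Steady state requires s·f(k) = (n + δ)·k, i.e. s·k^α = (n + δ)·k.
Rearranging, k^(1−α) = s / (n + δ).
k^0.71 = 0.27 / (0.027 + 0.093) = 0.27 / 0.120 = 2.2500
k* = 2.2500^(1/0.71) ≈ 3.1335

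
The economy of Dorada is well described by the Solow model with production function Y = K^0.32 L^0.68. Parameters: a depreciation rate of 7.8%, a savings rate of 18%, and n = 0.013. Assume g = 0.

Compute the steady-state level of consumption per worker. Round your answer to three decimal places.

Steady state requires s·f(k) = (n + δ)·k, i.e. s·k^α = (n + δ)·k.
Dividing both sides by k: k^(1−α) = s / (n + δ).
k^0.68 = 0.18 / (0.013 + 0.078) = 0.18 / 0.091 = 1.9780
k* = 1.9780^(1/0.68) ≈ 2.7266
y* = (k*)^α = 2.7266^0.32 ≈ 1.3785
c* = (1 − s)·y* = (1 − 0.18) × 1.3785 ≈ 1.1304

c* = 1.130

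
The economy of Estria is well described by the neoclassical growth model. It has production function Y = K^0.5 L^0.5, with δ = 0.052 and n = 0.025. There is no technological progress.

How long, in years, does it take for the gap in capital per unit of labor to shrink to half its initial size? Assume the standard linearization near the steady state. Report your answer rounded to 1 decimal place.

t_½ ≈ 18.0 years

Near the steady state the convergence rate is λ = (1 − α)(n + δ).
λ = (1 − 0.5) × 0.077 = 0.5 × 0.077 = 0.0385
Half-life = ln 2 / λ = 0.6931 / 0.0385 ≈ 18.00 years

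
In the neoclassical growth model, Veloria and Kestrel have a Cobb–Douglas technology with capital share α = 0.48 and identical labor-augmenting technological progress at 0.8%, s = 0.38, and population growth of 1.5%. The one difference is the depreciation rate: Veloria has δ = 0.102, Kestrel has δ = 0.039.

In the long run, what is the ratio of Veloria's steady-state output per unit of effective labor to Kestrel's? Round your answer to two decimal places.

Steady-state y* = [s/(n + g + δ)]^(α/(1−α)), so the ratio is [ (s_V/(n + g + δ)_V) / (s_K/(n + g + δ)_K) ]^0.9231.
s_V/(n + g + δ)_V = 0.38/0.125 = 3.0400; s_K/(n + g + δ)_K = 0.38/0.062 = 6.1290.
Ratio = (3.0400/6.1290)^0.9231 = 0.4960^0.9231 ≈ 0.5235

ratio ≈ 0.52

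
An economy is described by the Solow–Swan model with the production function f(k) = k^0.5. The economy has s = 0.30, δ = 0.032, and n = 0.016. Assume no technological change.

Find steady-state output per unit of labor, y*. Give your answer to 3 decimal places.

In steady state, investment equals break-even investment: s·k^α = (n + δ)·k.
Rearranging, k^(1−α) = s / (n + δ).
k^0.5 = 0.30 / (0.016 + 0.032) = 0.30 / 0.048 = 6.2500
k* = 6.2500^(1/0.5) ≈ 39.0625
y* = (k*)^α = 39.0625^0.5 ≈ 6.2500

y* ≈ 6.250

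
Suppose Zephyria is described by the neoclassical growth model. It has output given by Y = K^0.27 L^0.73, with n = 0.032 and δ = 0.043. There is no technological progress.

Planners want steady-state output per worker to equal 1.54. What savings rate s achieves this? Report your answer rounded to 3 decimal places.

Steady state requires s·f(k) = (n + δ)·k, i.e. s·k^α = (n + δ)·k.
Since y* = [s/(n + δ)]^(α/(1−α)), we have s/(n + δ) = (y*)^((1−α)/α) = 1.54^2.7037 = 3.2137.
Therefore s = 3.2137 × (n + δ) = 3.2137 × 0.075 = 0.2410.

s ≈ 0.241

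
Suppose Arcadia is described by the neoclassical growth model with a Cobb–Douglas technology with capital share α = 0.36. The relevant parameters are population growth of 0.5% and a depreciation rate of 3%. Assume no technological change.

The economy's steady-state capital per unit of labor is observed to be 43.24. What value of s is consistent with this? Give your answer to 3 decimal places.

Steady state requires s·f(k) = (n + δ)·k, i.e. s·k^α = (n + δ)·k.
So s / (n + δ) = (k*)^(1−α) = 43.24^0.64 = 11.1421.
Therefore s = 11.1421 × (n + δ) = 11.1421 × 0.035 = 0.3900.

s ≈ 0.390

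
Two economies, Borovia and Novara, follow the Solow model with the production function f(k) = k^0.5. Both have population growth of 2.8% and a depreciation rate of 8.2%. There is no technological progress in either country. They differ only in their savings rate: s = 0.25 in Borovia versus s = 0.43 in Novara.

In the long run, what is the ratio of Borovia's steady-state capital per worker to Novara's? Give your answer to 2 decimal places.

Steady-state k* = [s/(n + δ)]^(1/(1−α)), so the ratio is [ (s_B/(n + δ)_B) / (s_N/(n + δ)_N) ]^2.
s_B/(n + δ)_B = 0.25/0.110 = 2.2727; s_N/(n + δ)_N = 0.43/0.110 = 3.9091.
Ratio = (2.2727/3.9091)^2 = 0.5814^2 ≈ 0.3380

k*_B / k*_N ≈ 0.34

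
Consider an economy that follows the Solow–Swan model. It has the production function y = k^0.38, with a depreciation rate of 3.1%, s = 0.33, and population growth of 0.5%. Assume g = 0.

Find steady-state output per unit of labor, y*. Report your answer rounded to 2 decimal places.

y* ≈ 3.89

Steady state requires s·f(k) = (n + δ)·k, i.e. s·k^α = (n + δ)·k.
Rearranging, k^(1−α) = s / (n + δ).
k^0.62 = 0.33 / (0.005 + 0.031) = 0.33 / 0.036 = 9.1667
k* = 9.1667^(1/0.62) ≈ 35.6415
y* = (k*)^α = 35.6415^0.38 ≈ 3.8882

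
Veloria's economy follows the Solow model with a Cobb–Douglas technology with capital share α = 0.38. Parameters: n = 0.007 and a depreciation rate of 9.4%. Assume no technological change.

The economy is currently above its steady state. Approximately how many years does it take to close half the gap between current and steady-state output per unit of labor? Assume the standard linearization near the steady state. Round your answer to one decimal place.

half-life ≈ 11.1 years

Near the steady state the convergence rate is λ = (1 − α)(n + δ).
λ = (1 − 0.38) × 0.101 = 0.62 × 0.101 = 0.06262
Half-life = ln 2 / λ = 0.6931 / 0.06262 ≈ 11.07 years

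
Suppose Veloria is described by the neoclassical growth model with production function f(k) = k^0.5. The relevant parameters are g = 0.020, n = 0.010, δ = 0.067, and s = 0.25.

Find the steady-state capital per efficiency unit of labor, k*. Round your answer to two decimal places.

k* = 6.64

At the steady state, Δk = 0, so s·k^α = (n + g + δ)·k.
Rearranging, k^(1−α) = s / (n + g + δ).
k^0.5 = 0.25 / (0.010 + 0.020 + 0.067) = 0.25 / 0.097 = 2.5773
k* = 2.5773^(1/0.5) ≈ 6.6425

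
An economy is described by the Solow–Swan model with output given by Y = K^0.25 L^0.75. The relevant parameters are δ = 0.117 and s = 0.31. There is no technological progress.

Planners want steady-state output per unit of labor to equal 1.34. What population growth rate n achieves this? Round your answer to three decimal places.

At the steady state, Δk = 0, so s·k^α = (n + δ)·k.
Since y* = [s/(n + δ)]^(α/(1−α)), we have s/(n + δ) = (y*)^((1−α)/α) = 1.34^3 = 2.4061.
Therefore n + δ = s / 2.4061 = 0.31 / 2.4061 = 0.1288, so n = 0.1288 − 0.117 = 0.0118.

n ≈ 0.012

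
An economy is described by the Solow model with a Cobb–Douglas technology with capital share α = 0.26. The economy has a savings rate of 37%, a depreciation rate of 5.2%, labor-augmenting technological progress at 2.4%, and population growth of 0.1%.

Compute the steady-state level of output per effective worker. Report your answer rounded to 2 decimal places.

y* = 1.74

At the steady state, Δk = 0, so s·k^α = (n + g + δ)·k.
Dividing both sides by k: k^(1−α) = s / (n + g + δ).
k^0.74 = 0.37 / (0.001 + 0.024 + 0.052) = 0.37 / 0.077 = 4.8052
k* = 4.8052^(1/0.74) ≈ 8.3413
y* = (k*)^α = 8.3413^0.26 ≈ 1.7359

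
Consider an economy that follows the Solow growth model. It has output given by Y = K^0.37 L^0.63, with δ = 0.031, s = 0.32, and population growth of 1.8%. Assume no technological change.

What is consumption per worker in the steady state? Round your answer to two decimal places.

Steady state requires s·f(k) = (n + δ)·k, i.e. s·k^α = (n + δ)·k.
Dividing both sides by k: k^(1−α) = s / (n + δ).
k^0.63 = 0.32 / (0.018 + 0.031) = 0.32 / 0.049 = 6.5306
k* = 6.5306^(1/0.63) ≈ 19.6597
y* = (k*)^α = 19.6597^0.37 ≈ 3.0104
c* = (1 − s)·y* = (1 − 0.32) × 3.0104 ≈ 2.0471

c* = 2.05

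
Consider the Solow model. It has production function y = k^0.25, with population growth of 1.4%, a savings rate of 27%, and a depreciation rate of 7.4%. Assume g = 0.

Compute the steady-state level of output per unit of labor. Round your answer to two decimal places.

y* = 1.45

In steady state, investment equals break-even investment: s·k^α = (n + δ)·k.
Rearranging, k^(1−α) = s / (n + δ).
k^0.75 = 0.27 / (0.014 + 0.074) = 0.27 / 0.088 = 3.0682
k* = 3.0682^(1/0.75) ≈ 4.4584
y* = (k*)^α = 4.4584^0.25 ≈ 1.4531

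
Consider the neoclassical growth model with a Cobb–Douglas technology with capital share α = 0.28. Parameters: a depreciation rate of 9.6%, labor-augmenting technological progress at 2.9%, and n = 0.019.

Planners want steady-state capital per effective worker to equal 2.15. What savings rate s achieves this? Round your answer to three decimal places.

s ≈ 0.250

In steady state, investment equals break-even investment: s·k^α = (n + g + δ)·k.
So s / (n + g + δ) = (k*)^(1−α) = 2.15^0.72 = 1.7352.
Therefore s = 1.7352 × (n + g + δ) = 1.7352 × 0.144 = 0.2499.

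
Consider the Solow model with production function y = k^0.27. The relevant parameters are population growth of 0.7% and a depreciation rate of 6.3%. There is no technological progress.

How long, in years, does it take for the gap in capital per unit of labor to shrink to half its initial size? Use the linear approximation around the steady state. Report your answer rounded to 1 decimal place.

Near the steady state the convergence rate is λ = (1 − α)(n + δ).
λ = (1 − 0.27) × 0.070 = 0.73 × 0.070 = 0.0511
Half-life = ln 2 / λ = 0.6931 / 0.0511 ≈ 13.56 years

t_½ ≈ 13.6 years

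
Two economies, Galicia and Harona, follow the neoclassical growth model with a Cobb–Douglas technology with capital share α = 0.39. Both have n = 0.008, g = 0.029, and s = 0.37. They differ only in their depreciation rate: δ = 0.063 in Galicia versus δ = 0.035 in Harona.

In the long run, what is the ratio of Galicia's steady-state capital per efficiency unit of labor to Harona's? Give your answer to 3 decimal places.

ratio ≈ 0.584

Steady-state k* = [s/(n + g + δ)]^(1/(1−α)), so the ratio is [ (s_G/(n + g + δ)_G) / (s_H/(n + g + δ)_H) ]^1.6393.
s_G/(n + g + δ)_G = 0.37/0.100 = 3.7000; s_H/(n + g + δ)_H = 0.37/0.072 = 5.1389.
Ratio = (3.7000/5.1389)^1.6393 = 0.7200^1.6393 ≈ 0.5836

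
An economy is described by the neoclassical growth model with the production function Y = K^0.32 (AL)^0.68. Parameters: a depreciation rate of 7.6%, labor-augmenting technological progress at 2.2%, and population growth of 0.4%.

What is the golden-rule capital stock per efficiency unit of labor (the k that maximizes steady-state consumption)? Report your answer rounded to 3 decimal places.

k_gold ≈ 5.373

The golden rule sets f'(k) = n + g + δ, i.e. α·k^(α−1) = n + g + δ.
So k^(1−α) = α / (n + g + δ) = 0.32 / 0.102 = 3.1373.
k_gold = 3.1373^(1/0.68) ≈ 5.3732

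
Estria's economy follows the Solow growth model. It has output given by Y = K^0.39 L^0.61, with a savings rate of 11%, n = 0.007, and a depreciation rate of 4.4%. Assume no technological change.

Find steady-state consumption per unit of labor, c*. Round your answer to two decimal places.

c* ≈ 1.45

Steady state requires s·f(k) = (n + δ)·k, i.e. s·k^α = (n + δ)·k.
Rearranging, k^(1−α) = s / (n + δ).
k^0.61 = 0.11 / (0.007 + 0.044) = 0.11 / 0.051 = 2.1569
k* = 2.1569^(1/0.61) ≈ 3.5258
y* = (k*)^α = 3.5258^0.39 ≈ 1.6347
c* = (1 − s)·y* = (1 − 0.11) × 1.6347 ≈ 1.4549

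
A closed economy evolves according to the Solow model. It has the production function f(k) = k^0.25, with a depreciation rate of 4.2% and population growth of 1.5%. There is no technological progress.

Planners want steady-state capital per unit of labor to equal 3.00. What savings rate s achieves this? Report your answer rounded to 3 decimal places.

At the steady state, Δk = 0, so s·k^α = (n + δ)·k.
So s / (n + δ) = (k*)^(1−α) = 3.00^0.75 = 2.2795.
Therefore s = 2.2795 × (n + δ) = 2.2795 × 0.057 = 0.1299.

s ≈ 0.130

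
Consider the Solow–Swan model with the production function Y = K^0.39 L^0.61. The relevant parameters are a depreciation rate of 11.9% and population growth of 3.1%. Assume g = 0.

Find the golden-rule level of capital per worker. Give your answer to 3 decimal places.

The golden rule sets f'(k) = n + δ, i.e. α·k^(α−1) = n + δ.
So k^(1−α) = α / (n + δ) = 0.39 / 0.150 = 2.6000.
k_gold = 2.6000^(1/0.61) ≈ 4.7894

k_gold ≈ 4.789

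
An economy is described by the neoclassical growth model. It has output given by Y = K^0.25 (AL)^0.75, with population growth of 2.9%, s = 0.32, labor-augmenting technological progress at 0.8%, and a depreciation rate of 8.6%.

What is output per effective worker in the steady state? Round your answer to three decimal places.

y* ≈ 1.375

Steady state requires s·f(k) = (n + g + δ)·k, i.e. s·k^α = (n + g + δ)·k.
Rearranging, k^(1−α) = s / (n + g + δ).
k^0.75 = 0.32 / (0.029 + 0.008 + 0.086) = 0.32 / 0.123 = 2.6016
k* = 2.6016^(1/0.75) ≈ 3.5781
y* = (k*)^α = 3.5781^0.25 ≈ 1.3753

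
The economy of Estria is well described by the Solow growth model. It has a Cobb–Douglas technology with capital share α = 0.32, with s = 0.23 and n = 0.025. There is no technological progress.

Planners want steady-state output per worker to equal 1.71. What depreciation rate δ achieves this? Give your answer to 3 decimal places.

In steady state, investment equals break-even investment: s·k^α = (n + δ)·k.
Since y* = [s/(n + δ)]^(α/(1−α)), we have s/(n + δ) = (y*)^((1−α)/α) = 1.71^2.125 = 3.1269.
Therefore n + δ = s / 3.1269 = 0.23 / 3.1269 = 0.0736, so δ = 0.0736 − 0.025 = 0.0486.

δ ≈ 0.049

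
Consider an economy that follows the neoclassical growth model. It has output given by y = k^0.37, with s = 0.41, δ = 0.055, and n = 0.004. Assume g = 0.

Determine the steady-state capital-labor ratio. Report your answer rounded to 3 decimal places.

Steady state requires s·f(k) = (n + δ)·k, i.e. s·k^α = (n + δ)·k.
Rearranging, k^(1−α) = s / (n + δ).
k^0.63 = 0.41 / (0.004 + 0.055) = 0.41 / 0.059 = 6.9492
k* = 6.9492^(1/0.63) ≈ 21.6972

k* ≈ 21.697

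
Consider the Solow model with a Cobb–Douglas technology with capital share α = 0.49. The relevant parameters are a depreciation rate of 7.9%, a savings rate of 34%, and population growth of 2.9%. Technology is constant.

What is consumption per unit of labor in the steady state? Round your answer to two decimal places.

c* ≈ 1.99

In steady state, investment equals break-even investment: s·k^α = (n + δ)·k.
Dividing both sides by k: k^(1−α) = s / (n + δ).
k^0.51 = 0.34 / (0.029 + 0.079) = 0.34 / 0.108 = 3.1481
k* = 3.1481^(1/0.51) ≈ 9.4747
y* = (k*)^α = 9.4747^0.49 ≈ 3.0097
c* = (1 − s)·y* = (1 − 0.34) × 3.0097 ≈ 1.9864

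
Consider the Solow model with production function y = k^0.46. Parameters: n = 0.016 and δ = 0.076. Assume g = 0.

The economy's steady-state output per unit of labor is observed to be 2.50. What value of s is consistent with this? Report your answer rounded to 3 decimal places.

s ≈ 0.270

Steady state requires s·f(k) = (n + δ)·k, i.e. s·k^α = (n + δ)·k.
Since y* = [s/(n + δ)]^(α/(1−α)), we have s/(n + δ) = (y*)^((1−α)/α) = 2.50^1.1739 = 2.9319.
Therefore s = 2.9319 × (n + δ) = 2.9319 × 0.092 = 0.2697.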